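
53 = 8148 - 8095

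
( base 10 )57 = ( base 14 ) 41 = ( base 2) 111001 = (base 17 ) 36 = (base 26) 25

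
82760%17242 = 13792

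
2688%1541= 1147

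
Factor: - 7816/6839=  - 8/7 = - 2^3*7^( - 1 ) 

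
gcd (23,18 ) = 1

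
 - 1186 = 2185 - 3371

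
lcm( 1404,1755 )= 7020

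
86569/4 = 86569/4  =  21642.25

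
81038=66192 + 14846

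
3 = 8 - 5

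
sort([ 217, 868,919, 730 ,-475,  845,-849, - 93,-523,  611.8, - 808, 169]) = [-849, - 808, - 523, - 475 , - 93,169,217, 611.8, 730,  845,868, 919 ]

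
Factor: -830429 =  - 757^1*1097^1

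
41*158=6478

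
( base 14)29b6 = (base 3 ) 101011112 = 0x1cf4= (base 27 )a4e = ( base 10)7412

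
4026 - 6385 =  - 2359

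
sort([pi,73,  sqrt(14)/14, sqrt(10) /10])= [sqrt( 14)/14,sqrt(10) /10, pi, 73 ] 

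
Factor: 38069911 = 11^1*181^1*19121^1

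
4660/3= 1553 + 1/3= 1553.33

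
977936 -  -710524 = 1688460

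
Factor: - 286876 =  - 2^2 * 71719^1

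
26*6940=180440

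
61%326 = 61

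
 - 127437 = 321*( - 397 )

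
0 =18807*0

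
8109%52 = 49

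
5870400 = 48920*120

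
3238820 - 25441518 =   -  22202698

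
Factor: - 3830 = -2^1 * 5^1*383^1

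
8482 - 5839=2643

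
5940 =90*66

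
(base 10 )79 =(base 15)54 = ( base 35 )29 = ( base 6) 211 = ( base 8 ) 117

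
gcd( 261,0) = 261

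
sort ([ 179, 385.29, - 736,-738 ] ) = [ - 738, - 736, 179, 385.29] 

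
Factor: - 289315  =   - 5^1*13^1 * 4451^1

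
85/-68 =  - 5/4= - 1.25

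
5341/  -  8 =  - 668 + 3/8=- 667.62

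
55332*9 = 497988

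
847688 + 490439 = 1338127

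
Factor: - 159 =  - 3^1*53^1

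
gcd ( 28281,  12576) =3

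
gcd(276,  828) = 276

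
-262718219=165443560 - 428161779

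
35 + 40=75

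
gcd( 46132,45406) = 2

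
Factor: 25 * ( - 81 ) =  - 2025 = - 3^4*5^2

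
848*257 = 217936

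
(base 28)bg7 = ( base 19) 162G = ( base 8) 21567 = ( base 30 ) a2j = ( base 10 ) 9079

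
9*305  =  2745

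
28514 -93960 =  - 65446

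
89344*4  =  357376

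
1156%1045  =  111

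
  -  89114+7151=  - 81963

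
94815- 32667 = 62148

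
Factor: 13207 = 47^1*281^1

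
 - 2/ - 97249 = 2/97249= 0.00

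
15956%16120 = 15956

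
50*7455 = 372750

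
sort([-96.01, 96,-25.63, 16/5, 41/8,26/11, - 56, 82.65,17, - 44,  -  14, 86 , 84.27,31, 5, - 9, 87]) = [-96.01,-56, - 44,-25.63 , -14,-9 , 26/11, 16/5, 5,41/8,17, 31, 82.65, 84.27,86,87, 96] 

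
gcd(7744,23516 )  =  4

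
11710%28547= 11710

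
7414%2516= 2382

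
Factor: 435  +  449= 884= 2^2*13^1*17^1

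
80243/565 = 80243/565 = 142.02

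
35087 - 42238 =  - 7151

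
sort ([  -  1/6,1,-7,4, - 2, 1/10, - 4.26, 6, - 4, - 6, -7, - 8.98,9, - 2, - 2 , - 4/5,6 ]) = [ -8.98,  -  7, - 7 ,-6,  -  4.26,  -  4, - 2, - 2, - 2, - 4/5,  -  1/6 , 1/10,  1,4,6,6,9]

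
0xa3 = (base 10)163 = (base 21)7G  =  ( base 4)2203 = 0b10100011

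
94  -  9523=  - 9429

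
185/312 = 185/312 = 0.59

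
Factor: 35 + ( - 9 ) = 26 = 2^1*13^1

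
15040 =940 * 16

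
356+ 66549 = 66905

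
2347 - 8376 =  - 6029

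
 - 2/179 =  - 1 + 177/179 = -0.01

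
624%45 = 39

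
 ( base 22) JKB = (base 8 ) 22657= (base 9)14208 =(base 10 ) 9647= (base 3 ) 111020022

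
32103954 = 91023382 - 58919428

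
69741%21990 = 3771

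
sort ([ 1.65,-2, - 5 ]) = [ - 5,-2, 1.65 ] 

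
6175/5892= 6175/5892 = 1.05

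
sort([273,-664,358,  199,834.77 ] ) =[-664,199,273,358,834.77] 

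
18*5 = 90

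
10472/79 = 10472/79 = 132.56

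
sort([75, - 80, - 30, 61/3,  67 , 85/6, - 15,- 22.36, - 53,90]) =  [ - 80, - 53, - 30, - 22.36, - 15, 85/6,61/3,67,  75,  90]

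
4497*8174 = 36758478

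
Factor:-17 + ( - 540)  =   - 557 = - 557^1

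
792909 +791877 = 1584786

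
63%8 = 7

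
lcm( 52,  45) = 2340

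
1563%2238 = 1563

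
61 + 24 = 85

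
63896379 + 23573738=87470117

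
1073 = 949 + 124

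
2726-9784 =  - 7058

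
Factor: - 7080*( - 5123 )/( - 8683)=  - 2^3*3^1*5^1*19^( - 1 )*47^1*59^1 * 109^1*457^( - 1)=-36270840/8683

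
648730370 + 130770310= 779500680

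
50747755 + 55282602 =106030357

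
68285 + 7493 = 75778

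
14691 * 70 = 1028370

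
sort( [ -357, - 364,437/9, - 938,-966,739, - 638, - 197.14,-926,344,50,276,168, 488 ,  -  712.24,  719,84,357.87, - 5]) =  [ - 966,-938,-926, - 712.24,-638, - 364 , - 357, - 197.14,- 5,437/9,50, 84,  168,276,344,357.87,488,719,739]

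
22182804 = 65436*339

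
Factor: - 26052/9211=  - 2^2*3^1*13^1*61^( - 1)*151^ (-1 )* 167^1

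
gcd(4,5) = 1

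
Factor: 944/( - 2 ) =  - 2^3*59^1 =- 472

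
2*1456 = 2912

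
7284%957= 585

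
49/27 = 49/27 = 1.81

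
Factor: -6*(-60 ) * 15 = 2^3 * 3^3 * 5^2 = 5400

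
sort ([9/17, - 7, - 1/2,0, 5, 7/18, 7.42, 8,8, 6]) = [ -7, - 1/2,0,  7/18, 9/17,  5, 6,7.42, 8 , 8]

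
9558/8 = 4779/4 =1194.75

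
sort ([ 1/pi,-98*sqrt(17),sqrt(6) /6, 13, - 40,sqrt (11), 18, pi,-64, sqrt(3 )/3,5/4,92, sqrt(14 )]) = [  -  98 * sqrt(17) ,-64,-40,1/pi,sqrt(6)/6,sqrt(3)/3,5/4,pi, sqrt(11 ), sqrt( 14 ),13,18,92]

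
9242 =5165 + 4077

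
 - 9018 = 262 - 9280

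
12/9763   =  12/9763 = 0.00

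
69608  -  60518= 9090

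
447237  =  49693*9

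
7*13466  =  94262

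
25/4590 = 5/918 =0.01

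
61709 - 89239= - 27530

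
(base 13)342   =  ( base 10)561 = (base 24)n9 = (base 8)1061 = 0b1000110001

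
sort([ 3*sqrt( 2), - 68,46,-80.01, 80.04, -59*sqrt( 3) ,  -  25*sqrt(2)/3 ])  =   [-59*sqrt(3 ),  -  80.01,  -  68, - 25*sqrt(2)/3,3*sqrt ( 2),46,80.04] 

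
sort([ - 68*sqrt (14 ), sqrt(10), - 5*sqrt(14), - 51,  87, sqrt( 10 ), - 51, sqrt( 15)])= [ - 68*sqrt( 14), - 51,- 51, - 5*sqrt(14),sqrt( 10 ), sqrt ( 10 ), sqrt( 15 ),87] 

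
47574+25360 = 72934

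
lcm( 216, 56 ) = 1512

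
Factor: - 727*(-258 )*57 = 2^1*3^2*  19^1*43^1*727^1 = 10691262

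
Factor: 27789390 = 2^1*3^2*5^1*17^1*41^1 * 443^1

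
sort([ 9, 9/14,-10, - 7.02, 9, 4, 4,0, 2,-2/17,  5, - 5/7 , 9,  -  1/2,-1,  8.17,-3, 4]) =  [-10,-7.02,-3,-1,-5/7,-1/2, - 2/17, 0, 9/14, 2,4, 4, 4, 5, 8.17 , 9, 9, 9 ] 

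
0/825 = 0 = 0.00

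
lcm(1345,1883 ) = 9415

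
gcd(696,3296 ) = 8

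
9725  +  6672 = 16397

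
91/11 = 91/11=8.27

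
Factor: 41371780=2^2*5^1*2068589^1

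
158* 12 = 1896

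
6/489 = 2/163 = 0.01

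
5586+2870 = 8456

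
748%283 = 182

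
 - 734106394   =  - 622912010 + -111194384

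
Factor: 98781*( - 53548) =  - 5289524988 = - 2^2*3^1*11^1 * 19^1 * 1217^1 * 1733^1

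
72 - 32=40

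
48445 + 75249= 123694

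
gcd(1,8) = 1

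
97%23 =5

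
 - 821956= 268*( - 3067)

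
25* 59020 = 1475500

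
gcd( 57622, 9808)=1226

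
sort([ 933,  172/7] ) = [ 172/7, 933]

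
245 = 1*245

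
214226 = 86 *2491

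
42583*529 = 22526407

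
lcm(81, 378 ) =1134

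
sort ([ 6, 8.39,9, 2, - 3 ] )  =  [  -  3,2, 6,8.39,9]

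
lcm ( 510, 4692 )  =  23460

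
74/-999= - 1 + 25/27= -0.07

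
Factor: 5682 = 2^1*3^1*947^1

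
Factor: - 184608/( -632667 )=2^5* 3^1 * 7^( - 1 )*47^( - 1 ) =96/329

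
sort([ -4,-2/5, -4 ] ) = [ - 4, - 4,  -  2/5 ] 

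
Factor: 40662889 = 37^1*107^1*10271^1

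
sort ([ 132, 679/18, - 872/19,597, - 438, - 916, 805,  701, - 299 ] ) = [ - 916 , - 438, - 299, - 872/19 , 679/18, 132, 597, 701, 805 ]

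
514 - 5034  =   - 4520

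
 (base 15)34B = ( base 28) qi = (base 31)o2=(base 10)746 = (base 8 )1352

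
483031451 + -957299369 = -474267918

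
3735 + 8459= 12194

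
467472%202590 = 62292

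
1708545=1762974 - 54429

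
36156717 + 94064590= 130221307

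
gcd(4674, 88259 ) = 1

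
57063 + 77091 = 134154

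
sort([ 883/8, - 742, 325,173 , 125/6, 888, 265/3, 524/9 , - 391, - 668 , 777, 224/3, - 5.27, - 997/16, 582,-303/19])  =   [ - 742, - 668, - 391, - 997/16, - 303/19, - 5.27,125/6,524/9, 224/3, 265/3, 883/8,  173,325,  582  ,  777,  888] 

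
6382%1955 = 517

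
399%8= 7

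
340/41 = 340/41 = 8.29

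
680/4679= 680/4679=0.15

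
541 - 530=11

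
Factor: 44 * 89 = 3916 = 2^2*11^1*89^1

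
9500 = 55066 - 45566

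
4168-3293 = 875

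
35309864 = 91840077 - 56530213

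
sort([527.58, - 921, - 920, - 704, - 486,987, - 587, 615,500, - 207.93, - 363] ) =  [ - 921,  -  920,- 704 , -587,  -  486, - 363 , - 207.93 , 500, 527.58, 615,987]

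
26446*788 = 20839448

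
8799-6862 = 1937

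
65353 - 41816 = 23537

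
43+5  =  48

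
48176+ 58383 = 106559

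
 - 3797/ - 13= 292 + 1/13 = 292.08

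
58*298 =17284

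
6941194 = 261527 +6679667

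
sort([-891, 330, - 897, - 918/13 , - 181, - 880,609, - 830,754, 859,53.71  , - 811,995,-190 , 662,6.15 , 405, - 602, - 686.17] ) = [ - 897, - 891 , - 880,  -  830,  -  811,-686.17, - 602, - 190, - 181, - 918/13,6.15, 53.71, 330,405 , 609,662,754,  859,995 ]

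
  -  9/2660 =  - 1  +  2651/2660 = -  0.00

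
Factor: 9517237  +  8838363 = 18355600 = 2^4* 5^2* 109^1*421^1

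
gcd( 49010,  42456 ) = 58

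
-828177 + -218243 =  - 1046420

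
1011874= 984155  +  27719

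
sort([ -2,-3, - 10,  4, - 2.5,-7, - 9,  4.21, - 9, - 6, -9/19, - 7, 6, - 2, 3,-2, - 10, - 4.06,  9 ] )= [ - 10, - 10, - 9, - 9, - 7 , - 7,-6,-4.06 , - 3,  -  2.5, - 2, - 2, -2, - 9/19, 3,4, 4.21, 6,9 ]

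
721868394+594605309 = 1316473703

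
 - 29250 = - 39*750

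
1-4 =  - 3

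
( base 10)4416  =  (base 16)1140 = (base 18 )db6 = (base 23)880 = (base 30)4R6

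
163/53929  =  163/53929 = 0.00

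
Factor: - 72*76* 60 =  - 328320   =  - 2^7* 3^3*5^1*19^1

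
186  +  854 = 1040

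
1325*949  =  1257425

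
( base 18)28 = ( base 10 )44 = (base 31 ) 1D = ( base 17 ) 2a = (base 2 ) 101100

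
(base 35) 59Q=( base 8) 14502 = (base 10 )6466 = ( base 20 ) g36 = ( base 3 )22212111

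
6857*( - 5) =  - 34285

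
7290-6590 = 700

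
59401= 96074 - 36673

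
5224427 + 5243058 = 10467485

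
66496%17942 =12670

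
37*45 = 1665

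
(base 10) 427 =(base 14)227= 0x1ab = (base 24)HJ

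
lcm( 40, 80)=80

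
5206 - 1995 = 3211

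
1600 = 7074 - 5474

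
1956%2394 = 1956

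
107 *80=8560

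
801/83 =9 + 54/83 = 9.65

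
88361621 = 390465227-302103606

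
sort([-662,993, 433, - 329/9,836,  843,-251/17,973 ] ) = [ - 662,  -  329/9,-251/17,433, 836,843, 973,  993 ] 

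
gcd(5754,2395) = 1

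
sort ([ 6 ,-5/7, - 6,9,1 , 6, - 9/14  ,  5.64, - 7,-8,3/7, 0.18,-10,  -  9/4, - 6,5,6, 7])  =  [  -  10, - 8,-7, - 6,- 6, - 9/4, - 5/7, - 9/14,0.18, 3/7, 1, 5,5.64,  6,6, 6,7, 9] 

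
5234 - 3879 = 1355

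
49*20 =980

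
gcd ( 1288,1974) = 14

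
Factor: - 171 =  - 3^2*19^1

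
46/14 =23/7 = 3.29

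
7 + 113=120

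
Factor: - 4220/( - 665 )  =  844/133 = 2^2*7^( - 1 )* 19^( - 1)*211^1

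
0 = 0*193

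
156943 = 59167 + 97776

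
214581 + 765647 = 980228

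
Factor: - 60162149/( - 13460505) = 3^ (  -  1) * 5^( - 1 )*41^( - 1)*43^( - 1 ) * 509^( - 1)*60162149^1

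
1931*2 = 3862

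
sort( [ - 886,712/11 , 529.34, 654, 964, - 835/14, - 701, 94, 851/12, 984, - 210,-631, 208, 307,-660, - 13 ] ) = [ - 886, - 701,-660,  -  631,-210, - 835/14 , -13,  712/11, 851/12, 94, 208,307, 529.34, 654,  964, 984 ] 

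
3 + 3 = 6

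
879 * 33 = 29007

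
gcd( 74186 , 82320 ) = 98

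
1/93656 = 1/93656= 0.00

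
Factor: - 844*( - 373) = 2^2* 211^1*373^1 = 314812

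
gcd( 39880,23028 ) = 4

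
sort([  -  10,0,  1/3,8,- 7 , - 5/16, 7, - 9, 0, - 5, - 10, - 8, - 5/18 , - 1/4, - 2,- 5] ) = [ - 10, - 10,-9, - 8, - 7, - 5, -5, - 2, - 5/16, - 5/18, - 1/4,0, 0, 1/3, 7,  8] 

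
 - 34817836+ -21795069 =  - 56612905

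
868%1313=868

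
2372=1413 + 959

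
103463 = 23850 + 79613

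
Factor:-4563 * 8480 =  - 38694240 = - 2^5*3^3*5^1 * 13^2*53^1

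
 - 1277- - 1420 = 143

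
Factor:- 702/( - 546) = 3^2*7^( - 1 )= 9/7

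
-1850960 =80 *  ( - 23137)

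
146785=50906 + 95879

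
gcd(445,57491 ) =1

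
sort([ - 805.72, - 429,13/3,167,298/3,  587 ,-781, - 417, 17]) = [ - 805.72 , - 781, -429, - 417, 13/3,17, 298/3, 167, 587]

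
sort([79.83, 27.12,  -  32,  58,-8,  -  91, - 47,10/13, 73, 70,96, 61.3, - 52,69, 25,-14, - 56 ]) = [ - 91 , - 56, - 52, - 47,-32, - 14, - 8, 10/13, 25, 27.12, 58,61.3,69,70 , 73,  79.83, 96 ]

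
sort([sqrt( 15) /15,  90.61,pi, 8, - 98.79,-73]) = [ - 98.79, - 73, sqrt( 15) /15, pi,8,90.61]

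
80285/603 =80285/603  =  133.14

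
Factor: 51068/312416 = 17/104  =  2^( - 3)*13^(-1 )*17^1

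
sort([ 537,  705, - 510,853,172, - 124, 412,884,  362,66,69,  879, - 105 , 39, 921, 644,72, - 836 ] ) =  [ - 836,  -  510, - 124, -105 , 39,66, 69 , 72, 172, 362, 412,537, 644 , 705,853, 879,884 , 921 ] 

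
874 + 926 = 1800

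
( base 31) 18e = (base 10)1223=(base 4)103013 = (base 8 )2307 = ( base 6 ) 5355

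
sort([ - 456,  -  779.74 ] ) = [ - 779.74, - 456]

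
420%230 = 190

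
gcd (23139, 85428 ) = 27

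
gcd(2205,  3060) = 45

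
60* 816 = 48960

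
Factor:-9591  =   - 3^1*23^1*139^1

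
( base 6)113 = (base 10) 45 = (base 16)2D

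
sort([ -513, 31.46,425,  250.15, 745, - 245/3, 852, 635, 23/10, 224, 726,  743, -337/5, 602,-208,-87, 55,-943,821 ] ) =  [ - 943,-513,-208, - 87,- 245/3, - 337/5 , 23/10, 31.46, 55, 224,250.15,425 , 602, 635, 726, 743 , 745, 821,852]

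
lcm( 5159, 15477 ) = 15477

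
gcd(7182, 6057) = 9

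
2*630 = 1260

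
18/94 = 9/47  =  0.19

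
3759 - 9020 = -5261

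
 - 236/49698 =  - 1 + 24731/24849 = - 0.00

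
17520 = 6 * 2920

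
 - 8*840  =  - 6720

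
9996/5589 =1 + 1469/1863 = 1.79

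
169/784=169/784= 0.22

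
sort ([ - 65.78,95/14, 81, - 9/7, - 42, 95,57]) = [ - 65.78 , - 42, - 9/7,95/14, 57, 81 , 95]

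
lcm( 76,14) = 532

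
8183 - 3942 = 4241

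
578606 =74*7819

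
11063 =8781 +2282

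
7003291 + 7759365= 14762656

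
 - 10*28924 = - 289240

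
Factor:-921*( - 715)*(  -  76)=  - 2^2 * 3^1*5^1*11^1*13^1*19^1*307^1 = - 50047140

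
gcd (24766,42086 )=2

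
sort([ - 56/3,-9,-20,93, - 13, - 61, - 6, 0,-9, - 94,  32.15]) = [ - 94, - 61, - 20, - 56/3, - 13, - 9 , - 9, - 6,0,32.15, 93 ] 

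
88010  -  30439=57571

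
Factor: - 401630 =  -  2^1*5^1*40163^1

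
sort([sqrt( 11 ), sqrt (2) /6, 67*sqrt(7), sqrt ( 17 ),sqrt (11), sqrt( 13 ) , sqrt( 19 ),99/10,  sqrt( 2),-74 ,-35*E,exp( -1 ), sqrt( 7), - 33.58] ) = [-35 * E,-74, - 33.58,sqrt( 2)/6, exp(  -  1), sqrt(2),  sqrt (7),sqrt( 11), sqrt(11 ), sqrt( 13),sqrt( 17 ),sqrt(19 ),99/10, 67*sqrt(7 )] 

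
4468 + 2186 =6654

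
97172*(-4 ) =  - 388688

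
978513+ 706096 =1684609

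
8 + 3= 11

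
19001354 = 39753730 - 20752376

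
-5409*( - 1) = 5409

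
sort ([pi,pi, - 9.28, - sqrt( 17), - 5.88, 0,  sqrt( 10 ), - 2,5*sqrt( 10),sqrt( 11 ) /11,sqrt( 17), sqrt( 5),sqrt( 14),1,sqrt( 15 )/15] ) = [ - 9.28, - 5.88, - sqrt( 17), - 2 , 0, sqrt(15 ) /15,sqrt( 11 ) /11, 1,sqrt( 5),pi, pi,  sqrt( 10),sqrt(14 ) , sqrt ( 17 ),5*sqrt( 10 ) ] 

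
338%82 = 10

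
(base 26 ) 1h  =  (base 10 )43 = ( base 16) 2b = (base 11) 3A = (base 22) 1l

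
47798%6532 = 2074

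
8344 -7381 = 963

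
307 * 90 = 27630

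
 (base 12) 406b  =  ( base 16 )1b53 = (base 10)6995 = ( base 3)100121002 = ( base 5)210440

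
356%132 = 92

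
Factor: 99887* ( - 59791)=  - 5972343617 = - 59^1*1693^1*  59791^1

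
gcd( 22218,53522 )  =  14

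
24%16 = 8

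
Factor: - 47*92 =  - 4324 = - 2^2*23^1*47^1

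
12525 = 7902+4623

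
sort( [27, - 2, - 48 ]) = [ - 48  , - 2,27 ]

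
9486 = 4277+5209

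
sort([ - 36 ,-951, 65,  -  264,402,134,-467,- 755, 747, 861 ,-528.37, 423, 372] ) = [ - 951, - 755, - 528.37, - 467,- 264, - 36, 65, 134,372, 402,  423,  747, 861 ] 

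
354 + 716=1070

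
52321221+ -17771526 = 34549695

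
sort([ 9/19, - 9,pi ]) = [ - 9,9/19,pi]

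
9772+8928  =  18700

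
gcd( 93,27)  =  3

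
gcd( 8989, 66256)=101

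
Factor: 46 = 2^1*23^1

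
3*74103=222309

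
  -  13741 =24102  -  37843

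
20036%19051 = 985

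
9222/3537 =2 + 716/1179=2.61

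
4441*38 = 168758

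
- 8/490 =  - 4/245 = -  0.02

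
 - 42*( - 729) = 30618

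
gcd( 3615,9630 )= 15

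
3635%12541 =3635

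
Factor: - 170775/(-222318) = 2^(-1)*5^2*11^1*179^( - 1 ) = 275/358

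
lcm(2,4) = 4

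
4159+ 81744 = 85903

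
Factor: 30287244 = 2^2*3^1*13^1 * 194149^1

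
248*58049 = 14396152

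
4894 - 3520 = 1374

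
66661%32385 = 1891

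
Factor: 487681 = 487681^1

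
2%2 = 0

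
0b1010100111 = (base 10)679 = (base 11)568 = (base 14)367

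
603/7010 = 603/7010 = 0.09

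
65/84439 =65/84439 = 0.00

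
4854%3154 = 1700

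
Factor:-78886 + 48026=-30860 = - 2^2 * 5^1*1543^1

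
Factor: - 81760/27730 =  - 2^4*7^1*47^( - 1)*59^(-1)*73^1 =-  8176/2773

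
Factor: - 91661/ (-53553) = 3^( - 1 )*71^1*1291^1 * 17851^( - 1) 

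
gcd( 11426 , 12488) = 2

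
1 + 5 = 6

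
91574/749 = 122  +  28/107 = 122.26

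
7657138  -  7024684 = 632454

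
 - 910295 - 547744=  - 1458039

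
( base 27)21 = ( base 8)67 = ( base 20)2F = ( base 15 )3a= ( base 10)55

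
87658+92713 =180371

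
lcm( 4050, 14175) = 28350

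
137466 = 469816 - 332350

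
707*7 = 4949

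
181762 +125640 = 307402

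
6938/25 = 277 + 13/25 = 277.52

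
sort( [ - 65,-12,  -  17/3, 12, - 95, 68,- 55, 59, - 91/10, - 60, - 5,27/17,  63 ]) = [- 95, - 65, - 60, - 55, - 12, - 91/10,  -  17/3, - 5, 27/17, 12, 59, 63, 68]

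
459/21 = 21 + 6/7 = 21.86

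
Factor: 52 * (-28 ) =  - 2^4*7^1*13^1= - 1456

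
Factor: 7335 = 3^2* 5^1  *  163^1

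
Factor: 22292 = 2^2*5573^1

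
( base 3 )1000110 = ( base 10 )741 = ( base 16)2e5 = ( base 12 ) 519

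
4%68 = 4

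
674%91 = 37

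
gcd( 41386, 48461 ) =1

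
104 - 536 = - 432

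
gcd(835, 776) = 1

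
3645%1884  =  1761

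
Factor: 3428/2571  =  4/3 = 2^2*3^(- 1) 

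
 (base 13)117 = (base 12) 139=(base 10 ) 189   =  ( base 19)9I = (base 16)BD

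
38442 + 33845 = 72287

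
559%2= 1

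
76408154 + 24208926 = 100617080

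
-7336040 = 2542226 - 9878266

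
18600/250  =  74+2/5 =74.40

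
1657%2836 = 1657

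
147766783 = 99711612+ 48055171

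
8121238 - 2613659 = 5507579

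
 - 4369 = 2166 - 6535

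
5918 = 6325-407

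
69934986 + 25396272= 95331258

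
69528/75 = 23176/25 = 927.04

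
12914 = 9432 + 3482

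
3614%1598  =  418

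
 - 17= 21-38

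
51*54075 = 2757825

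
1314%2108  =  1314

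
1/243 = 1/243 =0.00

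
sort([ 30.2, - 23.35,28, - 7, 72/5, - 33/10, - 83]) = [ - 83, - 23.35,- 7, - 33/10 , 72/5, 28,30.2]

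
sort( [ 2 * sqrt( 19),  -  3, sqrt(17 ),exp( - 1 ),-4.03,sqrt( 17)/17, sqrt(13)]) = [-4.03, - 3,sqrt( 17)/17 , exp(-1 ) , sqrt( 13),sqrt(17 ), 2*sqrt ( 19) ]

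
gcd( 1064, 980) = 28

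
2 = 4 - 2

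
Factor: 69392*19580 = 1358695360 = 2^6*5^1 *11^1* 89^1*4337^1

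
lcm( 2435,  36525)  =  36525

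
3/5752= 3/5752 = 0.00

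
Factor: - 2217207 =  - 3^1*739069^1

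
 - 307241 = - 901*341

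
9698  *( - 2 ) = -19396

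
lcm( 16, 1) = 16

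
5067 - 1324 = 3743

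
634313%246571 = 141171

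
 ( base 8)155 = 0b1101101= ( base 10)109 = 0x6d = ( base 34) 37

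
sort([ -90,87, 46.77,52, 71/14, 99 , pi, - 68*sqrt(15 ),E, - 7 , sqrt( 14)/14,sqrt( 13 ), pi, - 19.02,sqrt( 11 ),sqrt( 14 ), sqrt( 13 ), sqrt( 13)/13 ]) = [ - 68*sqrt( 15 ), - 90, - 19.02, - 7, sqrt( 14)/14,sqrt( 13)/13,  E,pi, pi, sqrt( 11), sqrt( 13), sqrt( 13),sqrt( 14 ), 71/14, 46.77,52, 87, 99]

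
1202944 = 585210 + 617734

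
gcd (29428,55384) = 28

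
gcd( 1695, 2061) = 3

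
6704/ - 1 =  - 6704/1 = -  6704.00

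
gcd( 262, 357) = 1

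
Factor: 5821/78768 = 2^(  -  4)*3^( - 2 )*547^( - 1 )*5821^1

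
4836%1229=1149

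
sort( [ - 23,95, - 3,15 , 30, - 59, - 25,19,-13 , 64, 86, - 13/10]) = [ - 59, - 25,  -  23,  -  13, - 3, - 13/10, 15,19, 30,64,86, 95]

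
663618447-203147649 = 460470798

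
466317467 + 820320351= 1286637818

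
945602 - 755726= 189876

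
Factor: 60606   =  2^1*3^2*7^1*13^1*  37^1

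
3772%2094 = 1678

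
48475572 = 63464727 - 14989155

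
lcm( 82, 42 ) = 1722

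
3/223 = 3/223 = 0.01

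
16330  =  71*230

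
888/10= 444/5 = 88.80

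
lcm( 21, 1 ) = 21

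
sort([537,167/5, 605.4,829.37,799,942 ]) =[ 167/5, 537,605.4,  799,829.37,942 ] 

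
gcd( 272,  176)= 16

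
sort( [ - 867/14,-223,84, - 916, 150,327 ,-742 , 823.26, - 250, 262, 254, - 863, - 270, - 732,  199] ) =[ - 916, - 863, - 742, - 732  , - 270,  -  250, - 223, - 867/14 , 84, 150,199,254, 262  ,  327, 823.26]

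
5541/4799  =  1 + 742/4799 = 1.15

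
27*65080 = 1757160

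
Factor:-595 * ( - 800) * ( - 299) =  - 2^5*5^3 * 7^1*  13^1*17^1*23^1 = - 142324000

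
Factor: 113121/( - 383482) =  - 2^(-1)*3^2*11^ ( - 1 )*12569^1*17431^( - 1 ) 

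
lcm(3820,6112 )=30560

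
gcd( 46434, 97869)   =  3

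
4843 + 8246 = 13089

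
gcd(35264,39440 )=464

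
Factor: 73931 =11^2*13^1*47^1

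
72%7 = 2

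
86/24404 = 43/12202 = 0.00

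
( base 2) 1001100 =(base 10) 76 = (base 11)6A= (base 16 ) 4C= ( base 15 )51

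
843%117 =24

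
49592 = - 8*(-6199)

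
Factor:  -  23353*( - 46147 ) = 11^2*193^1* 46147^1 = 1077670891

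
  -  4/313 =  - 4/313 = - 0.01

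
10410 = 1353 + 9057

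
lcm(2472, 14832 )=14832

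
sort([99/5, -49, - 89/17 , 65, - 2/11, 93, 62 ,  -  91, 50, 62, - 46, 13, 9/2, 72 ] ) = [ - 91, - 49  ,  -  46, - 89/17,  -  2/11, 9/2, 13, 99/5, 50, 62,62 , 65,72 , 93 ]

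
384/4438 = 192/2219 = 0.09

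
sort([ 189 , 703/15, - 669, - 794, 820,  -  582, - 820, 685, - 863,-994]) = [ - 994, - 863, - 820, - 794, - 669, - 582,703/15,189, 685,  820] 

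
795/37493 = 795/37493 = 0.02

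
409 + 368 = 777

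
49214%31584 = 17630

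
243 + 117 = 360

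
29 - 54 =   -  25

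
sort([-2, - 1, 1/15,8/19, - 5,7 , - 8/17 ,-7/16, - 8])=[ - 8, - 5 , - 2, - 1, - 8/17,-7/16,1/15,8/19, 7] 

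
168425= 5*33685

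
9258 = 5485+3773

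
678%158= 46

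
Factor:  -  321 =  - 3^1*107^1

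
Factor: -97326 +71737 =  - 25589^1= -25589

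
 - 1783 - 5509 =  - 7292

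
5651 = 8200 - 2549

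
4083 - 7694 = -3611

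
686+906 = 1592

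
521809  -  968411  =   - 446602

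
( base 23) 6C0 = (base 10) 3450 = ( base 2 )110101111010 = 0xd7a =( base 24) 5NI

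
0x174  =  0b101110100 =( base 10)372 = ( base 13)228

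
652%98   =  64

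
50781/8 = 6347+5/8  =  6347.62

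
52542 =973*54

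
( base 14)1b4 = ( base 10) 354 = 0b101100010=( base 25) E4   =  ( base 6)1350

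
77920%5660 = 4340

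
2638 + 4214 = 6852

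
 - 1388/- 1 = 1388/1 =1388.00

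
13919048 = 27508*506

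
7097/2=7097/2 = 3548.50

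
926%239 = 209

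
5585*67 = 374195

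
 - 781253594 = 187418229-968671823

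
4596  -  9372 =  - 4776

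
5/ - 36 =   -  5/36= -0.14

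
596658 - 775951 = -179293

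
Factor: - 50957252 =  - 2^2*67^1*107^1*1777^1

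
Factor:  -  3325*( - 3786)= 12588450 = 2^1*3^1*5^2*7^1*19^1*631^1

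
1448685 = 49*29565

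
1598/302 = 5 + 44/151 = 5.29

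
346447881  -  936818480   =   - 590370599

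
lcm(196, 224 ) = 1568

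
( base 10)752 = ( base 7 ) 2123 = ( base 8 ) 1360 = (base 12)528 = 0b1011110000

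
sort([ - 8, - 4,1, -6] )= [ - 8, - 6, - 4, 1] 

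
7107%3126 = 855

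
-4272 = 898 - 5170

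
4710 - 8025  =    -  3315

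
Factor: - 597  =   - 3^1*199^1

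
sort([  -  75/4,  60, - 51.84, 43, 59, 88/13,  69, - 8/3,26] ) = [ - 51.84,-75/4, - 8/3 , 88/13 , 26,43, 59,60, 69]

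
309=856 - 547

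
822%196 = 38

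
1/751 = 1/751 = 0.00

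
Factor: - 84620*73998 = - 2^3*3^2*5^1*4111^1*4231^1 = - 6261710760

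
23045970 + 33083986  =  56129956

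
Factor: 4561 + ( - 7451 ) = -2^1*5^1*17^2 = - 2890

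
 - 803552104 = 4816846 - 808368950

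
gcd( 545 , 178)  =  1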